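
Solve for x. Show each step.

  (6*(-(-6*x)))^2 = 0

Step 1. [(6*(-(-6*x)))^2 = 0] √ both sides: 0 ≥ 0 gives two branches. So sqrt: 6*(-(-6*x)) = 0.
Step 2. [6*(-(-6*x)) = 0] leading coefficient 6: divide by 6 ⇒ div: -(-6*x) = 0.
Step 3. [-(-6*x) = 0] leading − — multiply by −1, so neg: -6*x = 0.
Step 4. [-6*x = 0] divide by the outer -6, so div: x = 0.

Answer: x ∈ {0}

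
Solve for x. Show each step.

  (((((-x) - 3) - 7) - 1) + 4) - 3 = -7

Step 1. [(((((-x) - 3) - 7) - 1) + 4) - 3 = -7] add 3: x sits inside (… - 3). So sub: ((((-x) - 3) - 7) - 1) + 4 = -4.
Step 2. [((((-x) - 3) - 7) - 1) + 4 = -4] peel the +4: subtract 4 from each side. So sub: (((-x) - 3) - 7) - 1 = -8.
Step 3. [(((-x) - 3) - 7) - 1 = -8] add 1: x sits inside (… - 1) ⇒ sub: ((-x) - 3) - 7 = -7.
Step 4. [((-x) - 3) - 7 = -7] the outer -7 inverts by adding 7, so sub: (-x) - 3 = 0.
Step 5. [(-x) - 3 = 0] the outer -3 inverts by adding 3. So sub: -x = 3.
Step 6. [-x = 3] flip signs both sides, so neg: x = -3.

Answer: x ∈ {-3}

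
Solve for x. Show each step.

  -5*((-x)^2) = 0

Step 1. [-5*((-x)^2) = 0] LHS = -5·(…); ÷-5 both sides, so div: (-x)^2 = 0.
Step 2. [(-x)^2 = 0] LHS squared, RHS 0 ≥ 0: apply √ (±). So sqrt: -x = 0.
Step 3. [-x = 0] leading − — multiply by −1. So neg: x = 0.

Answer: x ∈ {0}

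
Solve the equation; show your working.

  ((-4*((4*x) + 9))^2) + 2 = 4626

Step 1. [((-4*((4*x) + 9))^2) + 2 = 4626] +2 is outermost — subtract 2 both sides ⇒ sub: (-4*((4*x) + 9))^2 = 4624.
Step 2. [(-4*((4*x) + 9))^2 = 4624] 4624 ≥ 0, LHS is (·)² — take ±√ ⇒ sqrt: -4*((4*x) + 9) = 68 or -68.
Step 3. [-4*((4*x) + 9) = 68 or -68] -4 out front; divide by -4 ⇒ div: (4*x) + 9 = -17 or 17.
Step 4. [(4*x) + 9 = -17 or 17] subtract 9: x sits inside (… + 9). So sub: 4*x = -26 or 8.
Step 5. [4*x = -26 or 8] divide by the outer 4, so div: x = -13/2 or 2.

Answer: x ∈ {-13/2, 2}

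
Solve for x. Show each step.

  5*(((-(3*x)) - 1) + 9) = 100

Step 1. [5*(((-(3*x)) - 1) + 9) = 100] 5·(inner) — divide through by 5. So div: ((-(3*x)) - 1) + 9 = 20.
Step 2. [((-(3*x)) - 1) + 9 = 20] the outer +9 inverts by subtracting 9, so sub: (-(3*x)) - 1 = 11.
Step 3. [(-(3*x)) - 1 = 11] 1 comes off first (add 1). So sub: -(3*x) = 12.
Step 4. [-(3*x) = 12] LHS negated; negate both sides. So neg: 3*x = -12.
Step 5. [3*x = -12] LHS = 3·(…); ÷3 both sides, so div: x = -4.

Answer: x ∈ {-4}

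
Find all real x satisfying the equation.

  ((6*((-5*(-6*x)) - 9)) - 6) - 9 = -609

Step 1. [((6*((-5*(-6*x)) - 9)) - 6) - 9 = -609] add 9: x sits inside (… - 9) ⇒ sub: (6*((-5*(-6*x)) - 9)) - 6 = -600.
Step 2. [(6*((-5*(-6*x)) - 9)) - 6 = -600] -6 is outermost — add 6 both sides ⇒ sub: 6*((-5*(-6*x)) - 9) = -594.
Step 3. [6*((-5*(-6*x)) - 9) = -594] LHS = 6·(…); ÷6 both sides. So div: (-5*(-6*x)) - 9 = -99.
Step 4. [(-5*(-6*x)) - 9 = -99] 9 comes off first (add 9). So sub: -5*(-6*x) = -90.
Step 5. [-5*(-6*x) = -90] LHS = -5·(…); ÷-5 both sides ⇒ div: -6*x = 18.
Step 6. [-6*x = 18] leading coefficient -6: divide by -6 ⇒ div: x = -3.

Answer: x ∈ {-3}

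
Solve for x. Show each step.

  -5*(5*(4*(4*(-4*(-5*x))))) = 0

Step 1. [-5*(5*(4*(4*(-4*(-5*x))))) = 0] -5 out front; divide by -5. So div: 5*(4*(4*(-4*(-5*x)))) = 0.
Step 2. [5*(4*(4*(-4*(-5*x)))) = 0] LHS = 5·(…); ÷5 both sides, so div: 4*(4*(-4*(-5*x))) = 0.
Step 3. [4*(4*(-4*(-5*x))) = 0] LHS = 4·(…); ÷4 both sides. So div: 4*(-4*(-5*x)) = 0.
Step 4. [4*(-4*(-5*x)) = 0] divide by the outer 4, so div: -4*(-5*x) = 0.
Step 5. [-4*(-5*x) = 0] divide by the outer -4. So div: -5*x = 0.
Step 6. [-5*x = 0] leading coefficient -5: divide by -5. So div: x = 0.

Answer: x ∈ {0}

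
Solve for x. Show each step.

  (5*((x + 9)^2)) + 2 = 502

Step 1. [(5*((x + 9)^2)) + 2 = 502] peel the +2: subtract 2 from each side. So sub: 5*((x + 9)^2) = 500.
Step 2. [5*((x + 9)^2) = 500] 5·(inner) — divide through by 5 ⇒ div: (x + 9)^2 = 100.
Step 3. [(x + 9)^2 = 100] LHS squared, RHS 100 ≥ 0: apply √ (±), so sqrt: x + 9 = 10 or -10.
Step 4. [x + 9 = 10 or -10] +9 is outermost — subtract 9 both sides ⇒ sub: x = 1 or -19.

Answer: x ∈ {-19, 1}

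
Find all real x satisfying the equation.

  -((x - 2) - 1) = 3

Step 1. [-((x - 2) - 1) = 3] leading − — multiply by −1, so neg: (x - 2) - 1 = -3.
Step 2. [(x - 2) - 1 = -3] -1 is outermost — add 1 both sides, so sub: x - 2 = -2.
Step 3. [x - 2 = -2] peel the -2: add 2 from each side, so sub: x = 0.

Answer: x ∈ {0}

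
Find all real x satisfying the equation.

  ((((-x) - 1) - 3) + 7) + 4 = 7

Step 1. [((((-x) - 1) - 3) + 7) + 4 = 7] subtract 4: x sits inside (… + 4) ⇒ sub: (((-x) - 1) - 3) + 7 = 3.
Step 2. [(((-x) - 1) - 3) + 7 = 3] the outer +7 inverts by subtracting 7. So sub: ((-x) - 1) - 3 = -4.
Step 3. [((-x) - 1) - 3 = -4] -3 is outermost — add 3 both sides ⇒ sub: (-x) - 1 = -1.
Step 4. [(-x) - 1 = -1] -1 is outermost — add 1 both sides. So sub: -x = 0.
Step 5. [-x = 0] leading − — multiply by −1 ⇒ neg: x = 0.

Answer: x ∈ {0}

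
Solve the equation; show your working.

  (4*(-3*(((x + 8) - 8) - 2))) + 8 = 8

Step 1. [(4*(-3*(((x + 8) - 8) - 2))) + 8 = 8] +8 is outermost — subtract 8 both sides, so sub: 4*(-3*(((x + 8) - 8) - 2)) = 0.
Step 2. [4*(-3*(((x + 8) - 8) - 2)) = 0] divide by the outer 4, so div: -3*(((x + 8) - 8) - 2) = 0.
Step 3. [-3*(((x + 8) - 8) - 2) = 0] -3 out front; divide by -3, so div: ((x + 8) - 8) - 2 = 0.
Step 4. [((x + 8) - 8) - 2 = 0] 2 comes off first (add 2), so sub: (x + 8) - 8 = 2.
Step 5. [(x + 8) - 8 = 2] -8 is outermost — add 8 both sides, so sub: x + 8 = 10.
Step 6. [x + 8 = 10] subtract 8: x sits inside (… + 8), so sub: x = 2.

Answer: x ∈ {2}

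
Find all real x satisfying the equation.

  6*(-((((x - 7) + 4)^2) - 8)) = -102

Step 1. [6*(-((((x - 7) + 4)^2) - 8)) = -102] 6 out front; divide by 6, so div: -((((x - 7) + 4)^2) - 8) = -17.
Step 2. [-((((x - 7) + 4)^2) - 8) = -17] LHS negated; negate both sides ⇒ neg: (((x - 7) + 4)^2) - 8 = 17.
Step 3. [(((x - 7) + 4)^2) - 8 = 17] peel the -8: add 8 from each side. So sub: ((x - 7) + 4)^2 = 25.
Step 4. [((x - 7) + 4)^2 = 25] √ both sides: 25 ≥ 0 gives two branches ⇒ sqrt: (x - 7) + 4 = 5 or -5.
Step 5. [(x - 7) + 4 = 5 or -5] +4 is outermost — subtract 4 both sides, so sub: x - 7 = 1 or -9.
Step 6. [x - 7 = 1 or -9] peel the -7: add 7 from each side, so sub: x = 8 or -2.

Answer: x ∈ {-2, 8}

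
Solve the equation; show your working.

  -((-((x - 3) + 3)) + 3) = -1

Step 1. [-((-((x - 3) + 3)) + 3) = -1] LHS negated; negate both sides. So neg: (-((x - 3) + 3)) + 3 = 1.
Step 2. [(-((x - 3) + 3)) + 3 = 1] peel the +3: subtract 3 from each side, so sub: -((x - 3) + 3) = -2.
Step 3. [-((x - 3) + 3) = -2] flip signs both sides. So neg: (x - 3) + 3 = 2.
Step 4. [(x - 3) + 3 = 2] +3 is outermost — subtract 3 both sides ⇒ sub: x - 3 = -1.
Step 5. [x - 3 = -1] -3 is outermost — add 3 both sides ⇒ sub: x = 2.

Answer: x ∈ {2}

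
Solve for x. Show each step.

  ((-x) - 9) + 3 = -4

Step 1. [((-x) - 9) + 3 = -4] the outer +3 inverts by subtracting 3 ⇒ sub: (-x) - 9 = -7.
Step 2. [(-x) - 9 = -7] -9 is outermost — add 9 both sides ⇒ sub: -x = 2.
Step 3. [-x = 2] LHS negated; negate both sides, so neg: x = -2.

Answer: x ∈ {-2}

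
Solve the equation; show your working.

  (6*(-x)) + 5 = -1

Step 1. [(6*(-x)) + 5 = -1] 5 comes off first (subtract 5), so sub: 6*(-x) = -6.
Step 2. [6*(-x) = -6] divide by the outer 6. So div: -x = -1.
Step 3. [-x = -1] flip signs both sides. So neg: x = 1.

Answer: x ∈ {1}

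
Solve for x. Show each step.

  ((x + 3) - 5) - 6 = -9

Step 1. [((x + 3) - 5) - 6 = -9] peel the -6: add 6 from each side. So sub: (x + 3) - 5 = -3.
Step 2. [(x + 3) - 5 = -3] peel the -5: add 5 from each side ⇒ sub: x + 3 = 2.
Step 3. [x + 3 = 2] 3 comes off first (subtract 3) ⇒ sub: x = -1.

Answer: x ∈ {-1}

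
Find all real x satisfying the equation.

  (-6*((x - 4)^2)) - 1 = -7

Step 1. [(-6*((x - 4)^2)) - 1 = -7] peel the -1: add 1 from each side, so sub: -6*((x - 4)^2) = -6.
Step 2. [-6*((x - 4)^2) = -6] -6·(inner) — divide through by -6. So div: (x - 4)^2 = 1.
Step 3. [(x - 4)^2 = 1] 1 ≥ 0, LHS is (·)² — take ±√ ⇒ sqrt: x - 4 = 1 or -1.
Step 4. [x - 4 = 1 or -1] -4 is outermost — add 4 both sides. So sub: x = 5 or 3.

Answer: x ∈ {3, 5}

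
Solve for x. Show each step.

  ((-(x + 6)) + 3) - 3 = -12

Step 1. [((-(x + 6)) + 3) - 3 = -12] -3 is outermost — add 3 both sides. So sub: (-(x + 6)) + 3 = -9.
Step 2. [(-(x + 6)) + 3 = -9] +3 is outermost — subtract 3 both sides, so sub: -(x + 6) = -12.
Step 3. [-(x + 6) = -12] flip signs both sides, so neg: x + 6 = 12.
Step 4. [x + 6 = 12] subtract 6: x sits inside (… + 6). So sub: x = 6.

Answer: x ∈ {6}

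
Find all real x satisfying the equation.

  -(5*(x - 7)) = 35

Step 1. [-(5*(x - 7)) = 35] leading − — multiply by −1, so neg: 5*(x - 7) = -35.
Step 2. [5*(x - 7) = -35] 5 out front; divide by 5 ⇒ div: x - 7 = -7.
Step 3. [x - 7 = -7] add 7: x sits inside (… - 7) ⇒ sub: x = 0.

Answer: x ∈ {0}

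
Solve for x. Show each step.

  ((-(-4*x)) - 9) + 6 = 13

Step 1. [((-(-4*x)) - 9) + 6 = 13] the outer +6 inverts by subtracting 6 ⇒ sub: (-(-4*x)) - 9 = 7.
Step 2. [(-(-4*x)) - 9 = 7] 9 comes off first (add 9). So sub: -(-4*x) = 16.
Step 3. [-(-4*x) = 16] flip signs both sides. So neg: -4*x = -16.
Step 4. [-4*x = -16] -4·(inner) — divide through by -4. So div: x = 4.

Answer: x ∈ {4}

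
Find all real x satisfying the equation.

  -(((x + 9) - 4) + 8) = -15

Step 1. [-(((x + 9) - 4) + 8) = -15] flip signs both sides, so neg: ((x + 9) - 4) + 8 = 15.
Step 2. [((x + 9) - 4) + 8 = 15] 8 comes off first (subtract 8). So sub: (x + 9) - 4 = 7.
Step 3. [(x + 9) - 4 = 7] 4 comes off first (add 4). So sub: x + 9 = 11.
Step 4. [x + 9 = 11] peel the +9: subtract 9 from each side, so sub: x = 2.

Answer: x ∈ {2}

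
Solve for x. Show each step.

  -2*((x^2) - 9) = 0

Step 1. [-2*((x^2) - 9) = 0] leading coefficient -2: divide by -2, so div: (x^2) - 9 = 0.
Step 2. [(x^2) - 9 = 0] add 9: x sits inside (… - 9) ⇒ sub: x^2 = 9.
Step 3. [x^2 = 9] LHS squared, RHS 9 ≥ 0: apply √ (±) ⇒ sqrt: x = 3 or -3.

Answer: x ∈ {-3, 3}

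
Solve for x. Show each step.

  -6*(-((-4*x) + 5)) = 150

Step 1. [-6*(-((-4*x) + 5)) = 150] leading coefficient -6: divide by -6, so div: -((-4*x) + 5) = -25.
Step 2. [-((-4*x) + 5) = -25] LHS negated; negate both sides, so neg: (-4*x) + 5 = 25.
Step 3. [(-4*x) + 5 = 25] 5 comes off first (subtract 5) ⇒ sub: -4*x = 20.
Step 4. [-4*x = 20] -4 out front; divide by -4 ⇒ div: x = -5.

Answer: x ∈ {-5}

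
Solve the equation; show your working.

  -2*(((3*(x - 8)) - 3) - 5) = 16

Step 1. [-2*(((3*(x - 8)) - 3) - 5) = 16] leading coefficient -2: divide by -2. So div: ((3*(x - 8)) - 3) - 5 = -8.
Step 2. [((3*(x - 8)) - 3) - 5 = -8] 5 comes off first (add 5). So sub: (3*(x - 8)) - 3 = -3.
Step 3. [(3*(x - 8)) - 3 = -3] common factor 3 (LHS and -3) — divide through, so factor: (x - 8) - 1 = -1.
Step 4. [(x - 8) - 1 = -1] the outer -1 inverts by adding 1. So sub: x - 8 = 0.
Step 5. [x - 8 = 0] 8 comes off first (add 8) ⇒ sub: x = 8.

Answer: x ∈ {8}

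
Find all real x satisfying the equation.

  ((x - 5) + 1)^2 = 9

Step 1. [((x - 5) + 1)^2 = 9] 9 ≥ 0, LHS is (·)² — take ±√. So sqrt: (x - 5) + 1 = 3 or -3.
Step 2. [(x - 5) + 1 = 3 or -3] subtract 1: x sits inside (… + 1) ⇒ sub: x - 5 = 2 or -4.
Step 3. [x - 5 = 2 or -4] -5 is outermost — add 5 both sides, so sub: x = 7 or 1.

Answer: x ∈ {1, 7}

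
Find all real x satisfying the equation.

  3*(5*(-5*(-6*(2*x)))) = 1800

Step 1. [3*(5*(-5*(-6*(2*x)))) = 1800] 3 out front; divide by 3 ⇒ div: 5*(-5*(-6*(2*x))) = 600.
Step 2. [5*(-5*(-6*(2*x))) = 600] divide by the outer 5, so div: -5*(-6*(2*x)) = 120.
Step 3. [-5*(-6*(2*x)) = 120] leading coefficient -5: divide by -5 ⇒ div: -6*(2*x) = -24.
Step 4. [-6*(2*x) = -24] divide by the outer -6 ⇒ div: 2*x = 4.
Step 5. [2*x = 4] 2·(inner) — divide through by 2. So div: x = 2.

Answer: x ∈ {2}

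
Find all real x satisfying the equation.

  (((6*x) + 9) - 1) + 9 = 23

Step 1. [(((6*x) + 9) - 1) + 9 = 23] +9 is outermost — subtract 9 both sides. So sub: ((6*x) + 9) - 1 = 14.
Step 2. [((6*x) + 9) - 1 = 14] peel the -1: add 1 from each side, so sub: (6*x) + 9 = 15.
Step 3. [(6*x) + 9 = 15] +9 is outermost — subtract 9 both sides. So sub: 6*x = 6.
Step 4. [6*x = 6] leading coefficient 6: divide by 6. So div: x = 1.

Answer: x ∈ {1}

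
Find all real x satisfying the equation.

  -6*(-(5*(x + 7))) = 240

Step 1. [-6*(-(5*(x + 7))) = 240] divide by the outer -6 ⇒ div: -(5*(x + 7)) = -40.
Step 2. [-(5*(x + 7)) = -40] flip signs both sides, so neg: 5*(x + 7) = 40.
Step 3. [5*(x + 7) = 40] LHS = 5·(…); ÷5 both sides. So div: x + 7 = 8.
Step 4. [x + 7 = 8] +7 is outermost — subtract 7 both sides. So sub: x = 1.

Answer: x ∈ {1}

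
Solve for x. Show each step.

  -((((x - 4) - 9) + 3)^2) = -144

Step 1. [-((((x - 4) - 9) + 3)^2) = -144] LHS negated; negate both sides, so neg: (((x - 4) - 9) + 3)^2 = 144.
Step 2. [(((x - 4) - 9) + 3)^2 = 144] LHS squared, RHS 144 ≥ 0: apply √ (±) ⇒ sqrt: ((x - 4) - 9) + 3 = 12 or -12.
Step 3. [((x - 4) - 9) + 3 = 12 or -12] subtract 3: x sits inside (… + 3) ⇒ sub: (x - 4) - 9 = 9 or -15.
Step 4. [(x - 4) - 9 = 9 or -15] 9 comes off first (add 9) ⇒ sub: x - 4 = 18 or -6.
Step 5. [x - 4 = 18 or -6] -4 is outermost — add 4 both sides. So sub: x = 22 or -2.

Answer: x ∈ {-2, 22}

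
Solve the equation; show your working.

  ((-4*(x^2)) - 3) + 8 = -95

Step 1. [((-4*(x^2)) - 3) + 8 = -95] subtract 8: x sits inside (… + 8) ⇒ sub: (-4*(x^2)) - 3 = -103.
Step 2. [(-4*(x^2)) - 3 = -103] -3 is outermost — add 3 both sides ⇒ sub: -4*(x^2) = -100.
Step 3. [-4*(x^2) = -100] leading coefficient -4: divide by -4 ⇒ div: x^2 = 25.
Step 4. [x^2 = 25] √ both sides: 25 ≥ 0 gives two branches. So sqrt: x = 5 or -5.

Answer: x ∈ {-5, 5}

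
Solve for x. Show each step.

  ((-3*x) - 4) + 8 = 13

Step 1. [((-3*x) - 4) + 8 = 13] +8 is outermost — subtract 8 both sides. So sub: (-3*x) - 4 = 5.
Step 2. [(-3*x) - 4 = 5] peel the -4: add 4 from each side. So sub: -3*x = 9.
Step 3. [-3*x = 9] LHS = -3·(…); ÷-3 both sides ⇒ div: x = -3.

Answer: x ∈ {-3}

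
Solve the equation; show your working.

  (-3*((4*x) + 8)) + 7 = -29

Step 1. [(-3*((4*x) + 8)) + 7 = -29] the outer +7 inverts by subtracting 7 ⇒ sub: -3*((4*x) + 8) = -36.
Step 2. [-3*((4*x) + 8) = -36] leading coefficient -3: divide by -3 ⇒ div: (4*x) + 8 = 12.
Step 3. [(4*x) + 8 = 12] 4 divides every term; factor it out, so factor: x + 2 = 3.
Step 4. [x + 2 = 3] the outer +2 inverts by subtracting 2, so sub: x = 1.

Answer: x ∈ {1}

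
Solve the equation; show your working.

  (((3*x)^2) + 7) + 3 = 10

Step 1. [(((3*x)^2) + 7) + 3 = 10] 3 comes off first (subtract 3). So sub: ((3*x)^2) + 7 = 7.
Step 2. [((3*x)^2) + 7 = 7] +7 is outermost — subtract 7 both sides ⇒ sub: (3*x)^2 = 0.
Step 3. [(3*x)^2 = 0] √ both sides: 0 ≥ 0 gives two branches ⇒ sqrt: 3*x = 0.
Step 4. [3*x = 0] 3 out front; divide by 3, so div: x = 0.

Answer: x ∈ {0}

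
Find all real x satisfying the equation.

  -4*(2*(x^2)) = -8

Step 1. [-4*(2*(x^2)) = -8] -4·(inner) — divide through by -4. So div: 2*(x^2) = 2.
Step 2. [2*(x^2) = 2] 2 out front; divide by 2. So div: x^2 = 1.
Step 3. [x^2 = 1] √ both sides: 1 ≥ 0 gives two branches ⇒ sqrt: x = 1 or -1.

Answer: x ∈ {-1, 1}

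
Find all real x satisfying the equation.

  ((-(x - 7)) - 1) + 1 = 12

Step 1. [((-(x - 7)) - 1) + 1 = 12] peel the +1: subtract 1 from each side ⇒ sub: (-(x - 7)) - 1 = 11.
Step 2. [(-(x - 7)) - 1 = 11] add 1: x sits inside (… - 1), so sub: -(x - 7) = 12.
Step 3. [-(x - 7) = 12] leading − — multiply by −1, so neg: x - 7 = -12.
Step 4. [x - 7 = -12] the outer -7 inverts by adding 7. So sub: x = -5.

Answer: x ∈ {-5}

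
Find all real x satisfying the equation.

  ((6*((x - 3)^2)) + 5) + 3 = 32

Step 1. [((6*((x - 3)^2)) + 5) + 3 = 32] 3 comes off first (subtract 3), so sub: (6*((x - 3)^2)) + 5 = 29.
Step 2. [(6*((x - 3)^2)) + 5 = 29] +5 is outermost — subtract 5 both sides. So sub: 6*((x - 3)^2) = 24.
Step 3. [6*((x - 3)^2) = 24] 6 out front; divide by 6. So div: (x - 3)^2 = 4.
Step 4. [(x - 3)^2 = 4] LHS squared, RHS 4 ≥ 0: apply √ (±), so sqrt: x - 3 = 2 or -2.
Step 5. [x - 3 = 2 or -2] peel the -3: add 3 from each side ⇒ sub: x = 5 or 1.

Answer: x ∈ {1, 5}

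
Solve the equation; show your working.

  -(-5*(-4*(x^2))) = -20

Step 1. [-(-5*(-4*(x^2))) = -20] flip signs both sides. So neg: -5*(-4*(x^2)) = 20.
Step 2. [-5*(-4*(x^2)) = 20] -5·(inner) — divide through by -5, so div: -4*(x^2) = -4.
Step 3. [-4*(x^2) = -4] LHS = -4·(…); ÷-4 both sides ⇒ div: x^2 = 1.
Step 4. [x^2 = 1] √ both sides: 1 ≥ 0 gives two branches. So sqrt: x = 1 or -1.

Answer: x ∈ {-1, 1}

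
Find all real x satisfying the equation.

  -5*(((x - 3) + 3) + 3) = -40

Step 1. [-5*(((x - 3) + 3) + 3) = -40] LHS = -5·(…); ÷-5 both sides ⇒ div: ((x - 3) + 3) + 3 = 8.
Step 2. [((x - 3) + 3) + 3 = 8] subtract 3: x sits inside (… + 3). So sub: (x - 3) + 3 = 5.
Step 3. [(x - 3) + 3 = 5] the outer +3 inverts by subtracting 3, so sub: x - 3 = 2.
Step 4. [x - 3 = 2] add 3: x sits inside (… - 3) ⇒ sub: x = 5.

Answer: x ∈ {5}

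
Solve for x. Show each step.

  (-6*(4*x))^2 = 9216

Step 1. [(-6*(4*x))^2 = 9216] √ both sides: 9216 ≥ 0 gives two branches, so sqrt: -6*(4*x) = 96 or -96.
Step 2. [-6*(4*x) = 96 or -96] -6·(inner) — divide through by -6 ⇒ div: 4*x = -16 or 16.
Step 3. [4*x = -16 or 16] leading coefficient 4: divide by 4. So div: x = -4 or 4.

Answer: x ∈ {-4, 4}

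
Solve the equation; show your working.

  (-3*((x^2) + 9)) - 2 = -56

Step 1. [(-3*((x^2) + 9)) - 2 = -56] 2 comes off first (add 2), so sub: -3*((x^2) + 9) = -54.
Step 2. [-3*((x^2) + 9) = -54] -3 out front; divide by -3, so div: (x^2) + 9 = 18.
Step 3. [(x^2) + 9 = 18] peel the +9: subtract 9 from each side. So sub: x^2 = 9.
Step 4. [x^2 = 9] LHS squared, RHS 9 ≥ 0: apply √ (±) ⇒ sqrt: x = 3 or -3.

Answer: x ∈ {-3, 3}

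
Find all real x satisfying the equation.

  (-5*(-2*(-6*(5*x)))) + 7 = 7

Step 1. [(-5*(-2*(-6*(5*x)))) + 7 = 7] peel the +7: subtract 7 from each side, so sub: -5*(-2*(-6*(5*x))) = 0.
Step 2. [-5*(-2*(-6*(5*x))) = 0] -5 out front; divide by -5. So div: -2*(-6*(5*x)) = 0.
Step 3. [-2*(-6*(5*x)) = 0] LHS = -2·(…); ÷-2 both sides. So div: -6*(5*x) = 0.
Step 4. [-6*(5*x) = 0] -6·(inner) — divide through by -6 ⇒ div: 5*x = 0.
Step 5. [5*x = 0] 5·(inner) — divide through by 5 ⇒ div: x = 0.

Answer: x ∈ {0}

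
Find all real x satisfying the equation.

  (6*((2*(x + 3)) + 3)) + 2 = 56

Step 1. [(6*((2*(x + 3)) + 3)) + 2 = 56] +2 is outermost — subtract 2 both sides, so sub: 6*((2*(x + 3)) + 3) = 54.
Step 2. [6*((2*(x + 3)) + 3) = 54] 6 out front; divide by 6, so div: (2*(x + 3)) + 3 = 9.
Step 3. [(2*(x + 3)) + 3 = 9] 3 comes off first (subtract 3), so sub: 2*(x + 3) = 6.
Step 4. [2*(x + 3) = 6] leading coefficient 2: divide by 2. So div: x + 3 = 3.
Step 5. [x + 3 = 3] subtract 3: x sits inside (… + 3) ⇒ sub: x = 0.

Answer: x ∈ {0}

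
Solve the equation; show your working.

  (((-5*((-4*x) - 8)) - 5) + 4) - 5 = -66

Step 1. [(((-5*((-4*x) - 8)) - 5) + 4) - 5 = -66] 5 comes off first (add 5). So sub: ((-5*((-4*x) - 8)) - 5) + 4 = -61.
Step 2. [((-5*((-4*x) - 8)) - 5) + 4 = -61] the outer +4 inverts by subtracting 4. So sub: (-5*((-4*x) - 8)) - 5 = -65.
Step 3. [(-5*((-4*x) - 8)) - 5 = -65] -5 is outermost — add 5 both sides. So sub: -5*((-4*x) - 8) = -60.
Step 4. [-5*((-4*x) - 8) = -60] divide by the outer -5. So div: (-4*x) - 8 = 12.
Step 5. [(-4*x) - 8 = 12] common factor -4 (LHS and 12) — divide through, so factor: x + 2 = -3.
Step 6. [x + 2 = -3] 2 comes off first (subtract 2) ⇒ sub: x = -5.

Answer: x ∈ {-5}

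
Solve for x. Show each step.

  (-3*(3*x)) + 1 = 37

Step 1. [(-3*(3*x)) + 1 = 37] the outer +1 inverts by subtracting 1 ⇒ sub: -3*(3*x) = 36.
Step 2. [-3*(3*x) = 36] -3 out front; divide by -3. So div: 3*x = -12.
Step 3. [3*x = -12] LHS = 3·(…); ÷3 both sides. So div: x = -4.

Answer: x ∈ {-4}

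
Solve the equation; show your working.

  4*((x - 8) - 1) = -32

Step 1. [4*((x - 8) - 1) = -32] leading coefficient 4: divide by 4 ⇒ div: (x - 8) - 1 = -8.
Step 2. [(x - 8) - 1 = -8] -1 is outermost — add 1 both sides. So sub: x - 8 = -7.
Step 3. [x - 8 = -7] peel the -8: add 8 from each side, so sub: x = 1.

Answer: x ∈ {1}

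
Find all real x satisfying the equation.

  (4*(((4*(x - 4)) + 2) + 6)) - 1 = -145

Step 1. [(4*(((4*(x - 4)) + 2) + 6)) - 1 = -145] -1 is outermost — add 1 both sides, so sub: 4*(((4*(x - 4)) + 2) + 6) = -144.
Step 2. [4*(((4*(x - 4)) + 2) + 6) = -144] divide by the outer 4. So div: ((4*(x - 4)) + 2) + 6 = -36.
Step 3. [((4*(x - 4)) + 2) + 6 = -36] 6 comes off first (subtract 6). So sub: (4*(x - 4)) + 2 = -42.
Step 4. [(4*(x - 4)) + 2 = -42] 2 comes off first (subtract 2), so sub: 4*(x - 4) = -44.
Step 5. [4*(x - 4) = -44] divide by the outer 4. So div: x - 4 = -11.
Step 6. [x - 4 = -11] add 4: x sits inside (… - 4). So sub: x = -7.

Answer: x ∈ {-7}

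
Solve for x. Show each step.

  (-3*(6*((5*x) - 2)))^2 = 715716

Step 1. [(-3*(6*((5*x) - 2)))^2 = 715716] LHS squared, RHS 715716 ≥ 0: apply √ (±) ⇒ sqrt: -3*(6*((5*x) - 2)) = 846 or -846.
Step 2. [-3*(6*((5*x) - 2)) = 846 or -846] -3·(inner) — divide through by -3 ⇒ div: 6*((5*x) - 2) = -282 or 282.
Step 3. [6*((5*x) - 2) = -282 or 282] 6·(inner) — divide through by 6. So div: (5*x) - 2 = -47 or 47.
Step 4. [(5*x) - 2 = -47 or 47] the outer -2 inverts by adding 2. So sub: 5*x = -45 or 49.
Step 5. [5*x = -45 or 49] 5 out front; divide by 5 ⇒ div: x = -9 or 49/5.

Answer: x ∈ {-9, 49/5}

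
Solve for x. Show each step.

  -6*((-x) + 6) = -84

Step 1. [-6*((-x) + 6) = -84] LHS = -6·(…); ÷-6 both sides ⇒ div: (-x) + 6 = 14.
Step 2. [(-x) + 6 = 14] +6 is outermost — subtract 6 both sides ⇒ sub: -x = 8.
Step 3. [-x = 8] leading − — multiply by −1, so neg: x = -8.

Answer: x ∈ {-8}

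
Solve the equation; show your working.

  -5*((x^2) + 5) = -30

Step 1. [-5*((x^2) + 5) = -30] leading coefficient -5: divide by -5 ⇒ div: (x^2) + 5 = 6.
Step 2. [(x^2) + 5 = 6] 5 comes off first (subtract 5). So sub: x^2 = 1.
Step 3. [x^2 = 1] √ both sides: 1 ≥ 0 gives two branches ⇒ sqrt: x = 1 or -1.

Answer: x ∈ {-1, 1}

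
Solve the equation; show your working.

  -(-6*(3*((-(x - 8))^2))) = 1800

Step 1. [-(-6*(3*((-(x - 8))^2))) = 1800] flip signs both sides. So neg: -6*(3*((-(x - 8))^2)) = -1800.
Step 2. [-6*(3*((-(x - 8))^2)) = -1800] -6 out front; divide by -6. So div: 3*((-(x - 8))^2) = 300.
Step 3. [3*((-(x - 8))^2) = 300] 3 out front; divide by 3, so div: (-(x - 8))^2 = 100.
Step 4. [(-(x - 8))^2 = 100] √ both sides: 100 ≥ 0 gives two branches. So sqrt: -(x - 8) = 10 or -10.
Step 5. [-(x - 8) = 10 or -10] LHS negated; negate both sides ⇒ neg: x - 8 = -10 or 10.
Step 6. [x - 8 = -10 or 10] add 8: x sits inside (… - 8). So sub: x = -2 or 18.

Answer: x ∈ {-2, 18}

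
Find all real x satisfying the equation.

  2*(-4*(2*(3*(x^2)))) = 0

Step 1. [2*(-4*(2*(3*(x^2)))) = 0] divide by the outer 2 ⇒ div: -4*(2*(3*(x^2))) = 0.
Step 2. [-4*(2*(3*(x^2))) = 0] divide by the outer -4, so div: 2*(3*(x^2)) = 0.
Step 3. [2*(3*(x^2)) = 0] 2 out front; divide by 2 ⇒ div: 3*(x^2) = 0.
Step 4. [3*(x^2) = 0] leading coefficient 3: divide by 3. So div: x^2 = 0.
Step 5. [x^2 = 0] LHS squared, RHS 0 ≥ 0: apply √ (±) ⇒ sqrt: x = 0.

Answer: x ∈ {0}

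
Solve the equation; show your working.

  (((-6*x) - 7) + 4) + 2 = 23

Step 1. [(((-6*x) - 7) + 4) + 2 = 23] subtract 2: x sits inside (… + 2), so sub: ((-6*x) - 7) + 4 = 21.
Step 2. [((-6*x) - 7) + 4 = 21] +4 is outermost — subtract 4 both sides, so sub: (-6*x) - 7 = 17.
Step 3. [(-6*x) - 7 = 17] 7 comes off first (add 7). So sub: -6*x = 24.
Step 4. [-6*x = 24] -6 out front; divide by -6 ⇒ div: x = -4.

Answer: x ∈ {-4}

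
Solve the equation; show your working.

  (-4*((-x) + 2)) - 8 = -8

Step 1. [(-4*((-x) + 2)) - 8 = -8] common factor -4 (LHS and -8) — divide through, so factor: ((-x) + 2) + 2 = 2.
Step 2. [((-x) + 2) + 2 = 2] peel the +2: subtract 2 from each side. So sub: (-x) + 2 = 0.
Step 3. [(-x) + 2 = 0] the outer +2 inverts by subtracting 2. So sub: -x = -2.
Step 4. [-x = -2] flip signs both sides. So neg: x = 2.

Answer: x ∈ {2}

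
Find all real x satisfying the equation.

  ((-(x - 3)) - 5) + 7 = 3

Step 1. [((-(x - 3)) - 5) + 7 = 3] subtract 7: x sits inside (… + 7) ⇒ sub: (-(x - 3)) - 5 = -4.
Step 2. [(-(x - 3)) - 5 = -4] the outer -5 inverts by adding 5, so sub: -(x - 3) = 1.
Step 3. [-(x - 3) = 1] flip signs both sides, so neg: x - 3 = -1.
Step 4. [x - 3 = -1] -3 is outermost — add 3 both sides. So sub: x = 2.

Answer: x ∈ {2}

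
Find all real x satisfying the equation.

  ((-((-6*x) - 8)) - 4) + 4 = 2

Step 1. [((-((-6*x) - 8)) - 4) + 4 = 2] +4 is outermost — subtract 4 both sides ⇒ sub: (-((-6*x) - 8)) - 4 = -2.
Step 2. [(-((-6*x) - 8)) - 4 = -2] -4 is outermost — add 4 both sides ⇒ sub: -((-6*x) - 8) = 2.
Step 3. [-((-6*x) - 8) = 2] LHS negated; negate both sides ⇒ neg: (-6*x) - 8 = -2.
Step 4. [(-6*x) - 8 = -2] the outer -8 inverts by adding 8 ⇒ sub: -6*x = 6.
Step 5. [-6*x = 6] leading coefficient -6: divide by -6, so div: x = -1.

Answer: x ∈ {-1}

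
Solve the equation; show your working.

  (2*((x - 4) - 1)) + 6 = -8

Step 1. [(2*((x - 4) - 1)) + 6 = -8] 2 | LHS and 2 | -8: pull 2 out ⇒ factor: ((x - 4) - 1) + 3 = -4.
Step 2. [((x - 4) - 1) + 3 = -4] 3 comes off first (subtract 3) ⇒ sub: (x - 4) - 1 = -7.
Step 3. [(x - 4) - 1 = -7] peel the -1: add 1 from each side, so sub: x - 4 = -6.
Step 4. [x - 4 = -6] -4 is outermost — add 4 both sides. So sub: x = -2.

Answer: x ∈ {-2}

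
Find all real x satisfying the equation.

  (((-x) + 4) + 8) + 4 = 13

Step 1. [(((-x) + 4) + 8) + 4 = 13] the outer +4 inverts by subtracting 4 ⇒ sub: ((-x) + 4) + 8 = 9.
Step 2. [((-x) + 4) + 8 = 9] +8 is outermost — subtract 8 both sides ⇒ sub: (-x) + 4 = 1.
Step 3. [(-x) + 4 = 1] 4 comes off first (subtract 4) ⇒ sub: -x = -3.
Step 4. [-x = -3] leading − — multiply by −1. So neg: x = 3.

Answer: x ∈ {3}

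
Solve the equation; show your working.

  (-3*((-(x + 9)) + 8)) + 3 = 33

Step 1. [(-3*((-(x + 9)) + 8)) + 3 = 33] -3 divides every term; factor it out, so factor: ((-(x + 9)) + 8) - 1 = -11.
Step 2. [((-(x + 9)) + 8) - 1 = -11] 1 comes off first (add 1) ⇒ sub: (-(x + 9)) + 8 = -10.
Step 3. [(-(x + 9)) + 8 = -10] the outer +8 inverts by subtracting 8 ⇒ sub: -(x + 9) = -18.
Step 4. [-(x + 9) = -18] flip signs both sides, so neg: x + 9 = 18.
Step 5. [x + 9 = 18] 9 comes off first (subtract 9), so sub: x = 9.

Answer: x ∈ {9}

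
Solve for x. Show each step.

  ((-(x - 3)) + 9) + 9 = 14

Step 1. [((-(x - 3)) + 9) + 9 = 14] peel the +9: subtract 9 from each side. So sub: (-(x - 3)) + 9 = 5.
Step 2. [(-(x - 3)) + 9 = 5] the outer +9 inverts by subtracting 9. So sub: -(x - 3) = -4.
Step 3. [-(x - 3) = -4] LHS negated; negate both sides, so neg: x - 3 = 4.
Step 4. [x - 3 = 4] peel the -3: add 3 from each side, so sub: x = 7.

Answer: x ∈ {7}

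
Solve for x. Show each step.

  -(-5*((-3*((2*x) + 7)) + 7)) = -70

Step 1. [-(-5*((-3*((2*x) + 7)) + 7)) = -70] leading − — multiply by −1. So neg: -5*((-3*((2*x) + 7)) + 7) = 70.
Step 2. [-5*((-3*((2*x) + 7)) + 7) = 70] -5 out front; divide by -5 ⇒ div: (-3*((2*x) + 7)) + 7 = -14.
Step 3. [(-3*((2*x) + 7)) + 7 = -14] subtract 7: x sits inside (… + 7) ⇒ sub: -3*((2*x) + 7) = -21.
Step 4. [-3*((2*x) + 7) = -21] -3·(inner) — divide through by -3. So div: (2*x) + 7 = 7.
Step 5. [(2*x) + 7 = 7] 7 comes off first (subtract 7). So sub: 2*x = 0.
Step 6. [2*x = 0] LHS = 2·(…); ÷2 both sides, so div: x = 0.

Answer: x ∈ {0}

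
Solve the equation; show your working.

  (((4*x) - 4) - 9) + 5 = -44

Step 1. [(((4*x) - 4) - 9) + 5 = -44] the outer +5 inverts by subtracting 5, so sub: ((4*x) - 4) - 9 = -49.
Step 2. [((4*x) - 4) - 9 = -49] add 9: x sits inside (… - 9), so sub: (4*x) - 4 = -40.
Step 3. [(4*x) - 4 = -40] the outer -4 inverts by adding 4 ⇒ sub: 4*x = -36.
Step 4. [4*x = -36] leading coefficient 4: divide by 4 ⇒ div: x = -9.

Answer: x ∈ {-9}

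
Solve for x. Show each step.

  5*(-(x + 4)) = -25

Step 1. [5*(-(x + 4)) = -25] leading coefficient 5: divide by 5, so div: -(x + 4) = -5.
Step 2. [-(x + 4) = -5] flip signs both sides, so neg: x + 4 = 5.
Step 3. [x + 4 = 5] the outer +4 inverts by subtracting 4 ⇒ sub: x = 1.

Answer: x ∈ {1}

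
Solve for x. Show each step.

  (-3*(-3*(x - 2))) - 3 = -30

Step 1. [(-3*(-3*(x - 2))) - 3 = -30] 3 comes off first (add 3) ⇒ sub: -3*(-3*(x - 2)) = -27.
Step 2. [-3*(-3*(x - 2)) = -27] divide by the outer -3, so div: -3*(x - 2) = 9.
Step 3. [-3*(x - 2) = 9] -3 out front; divide by -3 ⇒ div: x - 2 = -3.
Step 4. [x - 2 = -3] the outer -2 inverts by adding 2, so sub: x = -1.

Answer: x ∈ {-1}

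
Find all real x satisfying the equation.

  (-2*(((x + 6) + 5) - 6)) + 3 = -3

Step 1. [(-2*(((x + 6) + 5) - 6)) + 3 = -3] +3 is outermost — subtract 3 both sides, so sub: -2*(((x + 6) + 5) - 6) = -6.
Step 2. [-2*(((x + 6) + 5) - 6) = -6] divide by the outer -2, so div: ((x + 6) + 5) - 6 = 3.
Step 3. [((x + 6) + 5) - 6 = 3] 6 comes off first (add 6). So sub: (x + 6) + 5 = 9.
Step 4. [(x + 6) + 5 = 9] peel the +5: subtract 5 from each side, so sub: x + 6 = 4.
Step 5. [x + 6 = 4] subtract 6: x sits inside (… + 6), so sub: x = -2.

Answer: x ∈ {-2}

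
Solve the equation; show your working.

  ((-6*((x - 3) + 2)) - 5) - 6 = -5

Step 1. [((-6*((x - 3) + 2)) - 5) - 6 = -5] the outer -6 inverts by adding 6, so sub: (-6*((x - 3) + 2)) - 5 = 1.
Step 2. [(-6*((x - 3) + 2)) - 5 = 1] 5 comes off first (add 5) ⇒ sub: -6*((x - 3) + 2) = 6.
Step 3. [-6*((x - 3) + 2) = 6] leading coefficient -6: divide by -6 ⇒ div: (x - 3) + 2 = -1.
Step 4. [(x - 3) + 2 = -1] 2 comes off first (subtract 2) ⇒ sub: x - 3 = -3.
Step 5. [x - 3 = -3] peel the -3: add 3 from each side. So sub: x = 0.

Answer: x ∈ {0}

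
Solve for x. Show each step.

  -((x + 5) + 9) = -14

Step 1. [-((x + 5) + 9) = -14] leading − — multiply by −1, so neg: (x + 5) + 9 = 14.
Step 2. [(x + 5) + 9 = 14] 9 comes off first (subtract 9) ⇒ sub: x + 5 = 5.
Step 3. [x + 5 = 5] 5 comes off first (subtract 5), so sub: x = 0.

Answer: x ∈ {0}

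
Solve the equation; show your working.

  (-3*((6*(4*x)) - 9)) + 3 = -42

Step 1. [(-3*((6*(4*x)) - 9)) + 3 = -42] common factor -3 (LHS and -42) — divide through ⇒ factor: ((6*(4*x)) - 9) - 1 = 14.
Step 2. [((6*(4*x)) - 9) - 1 = 14] add 1: x sits inside (… - 1), so sub: (6*(4*x)) - 9 = 15.
Step 3. [(6*(4*x)) - 9 = 15] the outer -9 inverts by adding 9. So sub: 6*(4*x) = 24.
Step 4. [6*(4*x) = 24] 6 out front; divide by 6 ⇒ div: 4*x = 4.
Step 5. [4*x = 4] divide by the outer 4. So div: x = 1.

Answer: x ∈ {1}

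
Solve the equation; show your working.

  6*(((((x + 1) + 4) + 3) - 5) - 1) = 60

Step 1. [6*(((((x + 1) + 4) + 3) - 5) - 1) = 60] divide by the outer 6 ⇒ div: ((((x + 1) + 4) + 3) - 5) - 1 = 10.
Step 2. [((((x + 1) + 4) + 3) - 5) - 1 = 10] 1 comes off first (add 1), so sub: (((x + 1) + 4) + 3) - 5 = 11.
Step 3. [(((x + 1) + 4) + 3) - 5 = 11] 5 comes off first (add 5). So sub: ((x + 1) + 4) + 3 = 16.
Step 4. [((x + 1) + 4) + 3 = 16] the outer +3 inverts by subtracting 3, so sub: (x + 1) + 4 = 13.
Step 5. [(x + 1) + 4 = 13] +4 is outermost — subtract 4 both sides, so sub: x + 1 = 9.
Step 6. [x + 1 = 9] subtract 1: x sits inside (… + 1), so sub: x = 8.

Answer: x ∈ {8}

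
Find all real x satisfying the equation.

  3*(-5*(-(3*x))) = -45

Step 1. [3*(-5*(-(3*x))) = -45] divide by the outer 3, so div: -5*(-(3*x)) = -15.
Step 2. [-5*(-(3*x)) = -15] divide by the outer -5. So div: -(3*x) = 3.
Step 3. [-(3*x) = 3] flip signs both sides ⇒ neg: 3*x = -3.
Step 4. [3*x = -3] 3·(inner) — divide through by 3. So div: x = -1.

Answer: x ∈ {-1}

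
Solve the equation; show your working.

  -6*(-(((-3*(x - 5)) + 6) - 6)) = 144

Step 1. [-6*(-(((-3*(x - 5)) + 6) - 6)) = 144] leading coefficient -6: divide by -6 ⇒ div: -(((-3*(x - 5)) + 6) - 6) = -24.
Step 2. [-(((-3*(x - 5)) + 6) - 6) = -24] flip signs both sides ⇒ neg: ((-3*(x - 5)) + 6) - 6 = 24.
Step 3. [((-3*(x - 5)) + 6) - 6 = 24] 6 comes off first (add 6) ⇒ sub: (-3*(x - 5)) + 6 = 30.
Step 4. [(-3*(x - 5)) + 6 = 30] -3 | LHS and -3 | 30: pull -3 out, so factor: (x - 5) - 2 = -10.
Step 5. [(x - 5) - 2 = -10] the outer -2 inverts by adding 2 ⇒ sub: x - 5 = -8.
Step 6. [x - 5 = -8] the outer -5 inverts by adding 5, so sub: x = -3.

Answer: x ∈ {-3}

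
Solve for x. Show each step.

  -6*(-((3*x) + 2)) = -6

Step 1. [-6*(-((3*x) + 2)) = -6] leading coefficient -6: divide by -6, so div: -((3*x) + 2) = 1.
Step 2. [-((3*x) + 2) = 1] LHS negated; negate both sides, so neg: (3*x) + 2 = -1.
Step 3. [(3*x) + 2 = -1] peel the +2: subtract 2 from each side, so sub: 3*x = -3.
Step 4. [3*x = -3] 3·(inner) — divide through by 3 ⇒ div: x = -1.

Answer: x ∈ {-1}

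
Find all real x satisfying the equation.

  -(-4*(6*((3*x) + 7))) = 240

Step 1. [-(-4*(6*((3*x) + 7))) = 240] leading − — multiply by −1. So neg: -4*(6*((3*x) + 7)) = -240.
Step 2. [-4*(6*((3*x) + 7)) = -240] LHS = -4·(…); ÷-4 both sides ⇒ div: 6*((3*x) + 7) = 60.
Step 3. [6*((3*x) + 7) = 60] 6 out front; divide by 6 ⇒ div: (3*x) + 7 = 10.
Step 4. [(3*x) + 7 = 10] subtract 7: x sits inside (… + 7), so sub: 3*x = 3.
Step 5. [3*x = 3] leading coefficient 3: divide by 3 ⇒ div: x = 1.

Answer: x ∈ {1}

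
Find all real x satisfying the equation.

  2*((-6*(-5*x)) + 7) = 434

Step 1. [2*((-6*(-5*x)) + 7) = 434] LHS = 2·(…); ÷2 both sides ⇒ div: (-6*(-5*x)) + 7 = 217.
Step 2. [(-6*(-5*x)) + 7 = 217] the outer +7 inverts by subtracting 7 ⇒ sub: -6*(-5*x) = 210.
Step 3. [-6*(-5*x) = 210] divide by the outer -6, so div: -5*x = -35.
Step 4. [-5*x = -35] LHS = -5·(…); ÷-5 both sides, so div: x = 7.

Answer: x ∈ {7}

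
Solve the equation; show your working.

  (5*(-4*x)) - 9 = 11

Step 1. [(5*(-4*x)) - 9 = 11] -9 is outermost — add 9 both sides. So sub: 5*(-4*x) = 20.
Step 2. [5*(-4*x) = 20] divide by the outer 5. So div: -4*x = 4.
Step 3. [-4*x = 4] divide by the outer -4. So div: x = -1.

Answer: x ∈ {-1}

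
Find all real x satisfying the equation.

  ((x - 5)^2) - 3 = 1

Step 1. [((x - 5)^2) - 3 = 1] add 3: x sits inside (… - 3). So sub: (x - 5)^2 = 4.
Step 2. [(x - 5)^2 = 4] √ both sides: 4 ≥ 0 gives two branches. So sqrt: x - 5 = 2 or -2.
Step 3. [x - 5 = 2 or -2] the outer -5 inverts by adding 5. So sub: x = 7 or 3.

Answer: x ∈ {3, 7}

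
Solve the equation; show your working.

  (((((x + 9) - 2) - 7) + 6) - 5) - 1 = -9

Step 1. [(((((x + 9) - 2) - 7) + 6) - 5) - 1 = -9] -1 is outermost — add 1 both sides ⇒ sub: ((((x + 9) - 2) - 7) + 6) - 5 = -8.
Step 2. [((((x + 9) - 2) - 7) + 6) - 5 = -8] 5 comes off first (add 5) ⇒ sub: (((x + 9) - 2) - 7) + 6 = -3.
Step 3. [(((x + 9) - 2) - 7) + 6 = -3] the outer +6 inverts by subtracting 6, so sub: ((x + 9) - 2) - 7 = -9.
Step 4. [((x + 9) - 2) - 7 = -9] add 7: x sits inside (… - 7). So sub: (x + 9) - 2 = -2.
Step 5. [(x + 9) - 2 = -2] peel the -2: add 2 from each side ⇒ sub: x + 9 = 0.
Step 6. [x + 9 = 0] the outer +9 inverts by subtracting 9. So sub: x = -9.

Answer: x ∈ {-9}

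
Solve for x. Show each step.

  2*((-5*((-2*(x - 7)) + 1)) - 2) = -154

Step 1. [2*((-5*((-2*(x - 7)) + 1)) - 2) = -154] leading coefficient 2: divide by 2. So div: (-5*((-2*(x - 7)) + 1)) - 2 = -77.
Step 2. [(-5*((-2*(x - 7)) + 1)) - 2 = -77] the outer -2 inverts by adding 2. So sub: -5*((-2*(x - 7)) + 1) = -75.
Step 3. [-5*((-2*(x - 7)) + 1) = -75] LHS = -5·(…); ÷-5 both sides. So div: (-2*(x - 7)) + 1 = 15.
Step 4. [(-2*(x - 7)) + 1 = 15] +1 is outermost — subtract 1 both sides. So sub: -2*(x - 7) = 14.
Step 5. [-2*(x - 7) = 14] -2·(inner) — divide through by -2, so div: x - 7 = -7.
Step 6. [x - 7 = -7] add 7: x sits inside (… - 7) ⇒ sub: x = 0.

Answer: x ∈ {0}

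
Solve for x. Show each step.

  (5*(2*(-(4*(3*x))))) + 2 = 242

Step 1. [(5*(2*(-(4*(3*x))))) + 2 = 242] subtract 2: x sits inside (… + 2), so sub: 5*(2*(-(4*(3*x)))) = 240.
Step 2. [5*(2*(-(4*(3*x)))) = 240] leading coefficient 5: divide by 5 ⇒ div: 2*(-(4*(3*x))) = 48.
Step 3. [2*(-(4*(3*x))) = 48] LHS = 2·(…); ÷2 both sides. So div: -(4*(3*x)) = 24.
Step 4. [-(4*(3*x)) = 24] leading − — multiply by −1, so neg: 4*(3*x) = -24.
Step 5. [4*(3*x) = -24] 4 out front; divide by 4 ⇒ div: 3*x = -6.
Step 6. [3*x = -6] leading coefficient 3: divide by 3. So div: x = -2.

Answer: x ∈ {-2}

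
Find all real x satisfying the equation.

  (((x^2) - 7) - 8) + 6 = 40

Step 1. [(((x^2) - 7) - 8) + 6 = 40] subtract 6: x sits inside (… + 6) ⇒ sub: ((x^2) - 7) - 8 = 34.
Step 2. [((x^2) - 7) - 8 = 34] -8 is outermost — add 8 both sides, so sub: (x^2) - 7 = 42.
Step 3. [(x^2) - 7 = 42] add 7: x sits inside (… - 7) ⇒ sub: x^2 = 49.
Step 4. [x^2 = 49] LHS squared, RHS 49 ≥ 0: apply √ (±), so sqrt: x = 7 or -7.

Answer: x ∈ {-7, 7}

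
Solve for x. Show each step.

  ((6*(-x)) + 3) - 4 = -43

Step 1. [((6*(-x)) + 3) - 4 = -43] -4 is outermost — add 4 both sides. So sub: (6*(-x)) + 3 = -39.
Step 2. [(6*(-x)) + 3 = -39] 3 comes off first (subtract 3), so sub: 6*(-x) = -42.
Step 3. [6*(-x) = -42] LHS = 6·(…); ÷6 both sides ⇒ div: -x = -7.
Step 4. [-x = -7] flip signs both sides. So neg: x = 7.

Answer: x ∈ {7}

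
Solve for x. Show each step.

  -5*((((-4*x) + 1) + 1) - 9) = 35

Step 1. [-5*((((-4*x) + 1) + 1) - 9) = 35] -5 out front; divide by -5 ⇒ div: (((-4*x) + 1) + 1) - 9 = -7.
Step 2. [(((-4*x) + 1) + 1) - 9 = -7] peel the -9: add 9 from each side, so sub: ((-4*x) + 1) + 1 = 2.
Step 3. [((-4*x) + 1) + 1 = 2] 1 comes off first (subtract 1), so sub: (-4*x) + 1 = 1.
Step 4. [(-4*x) + 1 = 1] +1 is outermost — subtract 1 both sides. So sub: -4*x = 0.
Step 5. [-4*x = 0] -4 out front; divide by -4, so div: x = 0.

Answer: x ∈ {0}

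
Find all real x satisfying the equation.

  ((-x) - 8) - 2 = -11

Step 1. [((-x) - 8) - 2 = -11] peel the -2: add 2 from each side, so sub: (-x) - 8 = -9.
Step 2. [(-x) - 8 = -9] 8 comes off first (add 8). So sub: -x = -1.
Step 3. [-x = -1] flip signs both sides. So neg: x = 1.

Answer: x ∈ {1}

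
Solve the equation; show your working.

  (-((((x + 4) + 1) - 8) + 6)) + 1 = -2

Step 1. [(-((((x + 4) + 1) - 8) + 6)) + 1 = -2] +1 is outermost — subtract 1 both sides, so sub: -((((x + 4) + 1) - 8) + 6) = -3.
Step 2. [-((((x + 4) + 1) - 8) + 6) = -3] leading − — multiply by −1, so neg: (((x + 4) + 1) - 8) + 6 = 3.
Step 3. [(((x + 4) + 1) - 8) + 6 = 3] the outer +6 inverts by subtracting 6. So sub: ((x + 4) + 1) - 8 = -3.
Step 4. [((x + 4) + 1) - 8 = -3] the outer -8 inverts by adding 8. So sub: (x + 4) + 1 = 5.
Step 5. [(x + 4) + 1 = 5] +1 is outermost — subtract 1 both sides, so sub: x + 4 = 4.
Step 6. [x + 4 = 4] 4 comes off first (subtract 4), so sub: x = 0.

Answer: x ∈ {0}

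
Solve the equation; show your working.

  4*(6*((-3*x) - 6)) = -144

Step 1. [4*(6*((-3*x) - 6)) = -144] divide by the outer 4 ⇒ div: 6*((-3*x) - 6) = -36.
Step 2. [6*((-3*x) - 6) = -36] 6·(inner) — divide through by 6, so div: (-3*x) - 6 = -6.
Step 3. [(-3*x) - 6 = -6] -3 divides every term; factor it out ⇒ factor: x + 2 = 2.
Step 4. [x + 2 = 2] +2 is outermost — subtract 2 both sides. So sub: x = 0.

Answer: x ∈ {0}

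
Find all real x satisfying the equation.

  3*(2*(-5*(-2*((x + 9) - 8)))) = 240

Step 1. [3*(2*(-5*(-2*((x + 9) - 8)))) = 240] 3·(inner) — divide through by 3, so div: 2*(-5*(-2*((x + 9) - 8))) = 80.
Step 2. [2*(-5*(-2*((x + 9) - 8))) = 80] leading coefficient 2: divide by 2 ⇒ div: -5*(-2*((x + 9) - 8)) = 40.
Step 3. [-5*(-2*((x + 9) - 8)) = 40] -5·(inner) — divide through by -5. So div: -2*((x + 9) - 8) = -8.
Step 4. [-2*((x + 9) - 8) = -8] LHS = -2·(…); ÷-2 both sides, so div: (x + 9) - 8 = 4.
Step 5. [(x + 9) - 8 = 4] the outer -8 inverts by adding 8. So sub: x + 9 = 12.
Step 6. [x + 9 = 12] the outer +9 inverts by subtracting 9. So sub: x = 3.

Answer: x ∈ {3}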